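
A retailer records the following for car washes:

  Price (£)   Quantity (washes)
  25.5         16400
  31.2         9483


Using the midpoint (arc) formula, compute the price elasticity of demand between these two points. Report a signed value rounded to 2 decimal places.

-2.66

%ΔQ = (9483 − 16400) / [(16400 + 9483)/2] = -6917/12941.5 = -0.534482…
%ΔP = (31.2 − 25.5) / [(25.5 + 31.2)/2] = 5.7/28.35 = 0.201058…
Arc Ed = %ΔQ / %ΔP = (-6917/12941.5) / (5.7/28.35) = -2.6583…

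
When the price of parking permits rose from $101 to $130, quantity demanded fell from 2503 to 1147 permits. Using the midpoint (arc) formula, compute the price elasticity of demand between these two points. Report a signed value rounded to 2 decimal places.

%ΔQ = (1147 − 2503) / [(2503 + 1147)/2] = -1356/1825 = -0.743013…
%ΔP = (130 − 101) / [(101 + 130)/2] = 29/115.5 = 0.251082…
Arc Ed = %ΔQ / %ΔP = (-1356/1825) / (29/115.5) = -2.9592…

-2.96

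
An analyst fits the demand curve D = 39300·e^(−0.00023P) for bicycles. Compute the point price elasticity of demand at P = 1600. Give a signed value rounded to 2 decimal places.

-0.37

dD/dP = −0.00023·D = -6.25605. At P = 1600, D = 27200.2.
Ed = (dD/dP)·(P/D) = (-6.25605) × (1600/27200.2) = -0.368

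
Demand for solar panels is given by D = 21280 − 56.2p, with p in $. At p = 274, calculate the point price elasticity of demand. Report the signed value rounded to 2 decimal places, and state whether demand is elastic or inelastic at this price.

-2.62; elastic

dD/dp = −56.2. At p = 274, D = 21280 − 56.2(274) = 5881.2.
Ed = (dD/dp)·(p/D) = −56.2 × (274/5881.2) = -2.6183…
|Ed| = 2.62 > 1, so demand is elastic.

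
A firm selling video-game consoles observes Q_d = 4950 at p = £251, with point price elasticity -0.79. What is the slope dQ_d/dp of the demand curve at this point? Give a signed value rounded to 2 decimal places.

Ed = (dQ_d/dp)·(p/Q_d) ⇒ dQ_d/dp = Ed·Q_d/p = (-0.79)·4950/251 = -15.5796…

-15.58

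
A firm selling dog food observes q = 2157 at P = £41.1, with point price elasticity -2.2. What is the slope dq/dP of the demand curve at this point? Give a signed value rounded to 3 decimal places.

-115.460

Ed = (dq/dP)·(P/q) ⇒ dq/dP = Ed·q/P = (-2.2)·2157/41.1 = -115.45985…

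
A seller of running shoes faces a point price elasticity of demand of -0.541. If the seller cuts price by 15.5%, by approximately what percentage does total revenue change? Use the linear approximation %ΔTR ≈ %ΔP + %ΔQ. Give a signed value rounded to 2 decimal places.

%ΔQ ≈ Ed × %ΔP = (-0.541) × (-15.5%) = +8.3855%
%ΔTR ≈ %ΔP + %ΔQ = (-15.5%) + (+8.3855%) = -7.1145%

-7.11%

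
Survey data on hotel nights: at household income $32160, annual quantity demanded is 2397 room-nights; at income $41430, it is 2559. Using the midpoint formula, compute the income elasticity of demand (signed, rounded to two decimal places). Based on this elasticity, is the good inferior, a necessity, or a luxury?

0.26; necessity

%ΔQ = (2559 − 2397)/[( 2397 + 2559)/2] = 162/2478 = 0.065375…
%ΔIncome = (41430 − 32160)/[( 32160 + 41430)/2] = 9270/36795 = 0.251936…
E_income = (162/2478) / (9270/36795) = 0.2594…
0 < E_income < 1 ⇒ normal good, necessity.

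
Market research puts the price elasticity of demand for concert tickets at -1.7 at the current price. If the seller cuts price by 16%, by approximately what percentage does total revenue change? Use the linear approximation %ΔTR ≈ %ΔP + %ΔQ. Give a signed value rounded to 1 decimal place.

+11.2%

%ΔQ ≈ Ed × %ΔP = (-1.7) × (-16%) = +27.2000%
%ΔTR ≈ %ΔP + %ΔQ = (-16%) + (+27.2000%) = +11.2000%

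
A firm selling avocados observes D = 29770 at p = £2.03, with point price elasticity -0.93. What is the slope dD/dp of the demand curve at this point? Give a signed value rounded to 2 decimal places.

Ed = (dD/dp)·(p/D) ⇒ dD/dp = Ed·D/p = (-0.93)·29770/2.03 = -13638.4729…

-13638.47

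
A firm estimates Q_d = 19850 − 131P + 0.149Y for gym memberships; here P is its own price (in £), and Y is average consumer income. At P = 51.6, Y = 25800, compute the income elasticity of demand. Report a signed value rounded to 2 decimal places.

At the given values, Q_d = 19850 − 131(51.6) + 0.149(25800) = 16934.6.
∂Q_d/∂Y = 0.149.
E = (0.149) × (25800/16934.6) = 0.2270…

0.23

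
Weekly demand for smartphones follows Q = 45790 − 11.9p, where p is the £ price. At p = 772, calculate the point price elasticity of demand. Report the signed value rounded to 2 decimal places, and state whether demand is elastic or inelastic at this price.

dQ/dp = −11.9. At p = 772, Q = 45790 − 11.9(772) = 36603.2.
Ed = (dQ/dp)·(p/Q) = −11.9 × (772/36603.2) = -0.2509…
|Ed| = 0.25 < 1, so demand is inelastic.

-0.25; inelastic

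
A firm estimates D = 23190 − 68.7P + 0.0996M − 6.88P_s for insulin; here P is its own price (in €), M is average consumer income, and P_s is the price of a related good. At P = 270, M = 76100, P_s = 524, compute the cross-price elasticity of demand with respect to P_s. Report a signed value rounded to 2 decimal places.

-0.42

At the given values, D = 23190 − 68.7(270) + 0.0996(76100) − 6.88(524) = 8615.44.
∂D/∂P_s = -6.88.
E = (-6.88) × (524/8615.44) = -0.4184…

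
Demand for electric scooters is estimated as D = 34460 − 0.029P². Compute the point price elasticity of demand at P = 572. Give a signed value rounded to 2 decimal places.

-0.76

dD/dP = −2·0.029·P = -33.176. At P = 572, D = 24971.664.
Ed = (dD/dP)·(P/D) = (-33.176) × (572/24971.664) = -0.7599…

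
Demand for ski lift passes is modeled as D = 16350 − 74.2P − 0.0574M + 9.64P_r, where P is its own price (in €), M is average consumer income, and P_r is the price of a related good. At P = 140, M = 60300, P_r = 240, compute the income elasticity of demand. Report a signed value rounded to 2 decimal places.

At the given values, D = 16350 − 74.2(140) − 0.0574(60300) + 9.64(240) = 4814.38.
∂D/∂M = -0.0574.
E = (-0.0574) × (60300/4814.38) = -0.7189…

-0.72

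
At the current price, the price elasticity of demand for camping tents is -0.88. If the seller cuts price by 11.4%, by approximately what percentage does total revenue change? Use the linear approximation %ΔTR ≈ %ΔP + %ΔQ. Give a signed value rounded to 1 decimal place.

%ΔQ ≈ Ed × %ΔP = (-0.88) × (-11.4%) = +10.0320%
%ΔTR ≈ %ΔP + %ΔQ = (-11.4%) + (+10.0320%) = -1.3680%

-1.4%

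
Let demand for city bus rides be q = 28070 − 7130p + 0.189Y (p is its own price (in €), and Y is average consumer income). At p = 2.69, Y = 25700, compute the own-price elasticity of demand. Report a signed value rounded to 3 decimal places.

-1.395

At the given values, q = 28070 − 7130(2.69) + 0.189(25700) = 13747.6.
∂q/∂p = −7130.
E = (-7130) × (2.69/13747.6) = -1.39513…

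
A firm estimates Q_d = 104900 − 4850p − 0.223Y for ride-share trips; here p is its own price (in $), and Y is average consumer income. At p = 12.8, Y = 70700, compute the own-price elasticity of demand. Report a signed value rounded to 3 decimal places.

-2.295

At the given values, Q_d = 104900 − 4850(12.8) − 0.223(70700) = 27053.9.
∂Q_d/∂p = −4850.
E = (-4850) × (12.8/27053.9) = -2.29467…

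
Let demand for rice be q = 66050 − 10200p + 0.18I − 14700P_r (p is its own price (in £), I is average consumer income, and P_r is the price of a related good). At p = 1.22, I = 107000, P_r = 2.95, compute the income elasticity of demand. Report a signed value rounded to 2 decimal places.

0.65

At the given values, q = 66050 − 10200(1.22) + 0.18(107000) − 14700(2.95) = 29501.
∂q/∂I = 0.18.
E = (0.18) × (107000/29501) = 0.6528…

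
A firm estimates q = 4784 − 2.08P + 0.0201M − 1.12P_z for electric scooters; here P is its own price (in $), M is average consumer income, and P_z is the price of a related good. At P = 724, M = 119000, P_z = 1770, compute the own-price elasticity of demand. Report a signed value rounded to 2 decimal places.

-0.41

At the given values, q = 4784 − 2.08(724) + 0.0201(119000) − 1.12(1770) = 3687.58.
∂q/∂P = −2.08.
E = (-2.08) × (724/3687.58) = -0.4083…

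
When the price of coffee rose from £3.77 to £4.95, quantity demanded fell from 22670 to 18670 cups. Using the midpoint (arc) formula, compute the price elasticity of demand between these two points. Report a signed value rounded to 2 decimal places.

-0.72

%ΔQ = (18670 − 22670) / [(22670 + 18670)/2] = -4000/20670 = -0.193517…
%ΔP = (4.95 − 3.77) / [(3.77 + 4.95)/2] = 1.18/4.36 = 0.270642…
Arc Ed = %ΔQ / %ΔP = (-4000/20670) / (1.18/4.36) = -0.7150…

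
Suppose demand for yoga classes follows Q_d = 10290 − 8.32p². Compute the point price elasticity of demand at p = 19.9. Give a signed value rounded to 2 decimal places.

dQ_d/dp = −2·8.32·p = -331.136. At p = 19.9, Q_d = 6995.1968.
Ed = (dQ_d/dp)·(p/Q_d) = (-331.136) × (19.9/6995.1968) = -0.9420…

-0.94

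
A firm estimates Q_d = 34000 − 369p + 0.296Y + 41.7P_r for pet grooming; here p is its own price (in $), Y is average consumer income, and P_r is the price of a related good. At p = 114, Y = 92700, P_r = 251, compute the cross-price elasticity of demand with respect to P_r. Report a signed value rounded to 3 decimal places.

At the given values, Q_d = 34000 − 369(114) + 0.296(92700) + 41.7(251) = 29839.9.
∂Q_d/∂P_r = 41.7.
E = (41.7) × (251/29839.9) = 0.35076…

0.351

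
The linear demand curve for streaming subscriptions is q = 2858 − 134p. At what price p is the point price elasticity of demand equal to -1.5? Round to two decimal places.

Ed = −134p/(2858 − 134p). Set this equal to -1.5:
134p = 1.5·(2858 − 134p) ⇒ 134p(1 + 1.5) = 1.5·2858
p = 1.5·2858 / (134·2.5) = 12.7970…

12.80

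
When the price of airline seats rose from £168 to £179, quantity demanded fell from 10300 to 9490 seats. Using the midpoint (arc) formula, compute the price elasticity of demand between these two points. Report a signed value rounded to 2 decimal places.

%ΔQ = (9490 − 10300) / [(10300 + 9490)/2] = -810/9895 = -0.081859…
%ΔP = (179 − 168) / [(168 + 179)/2] = 11/173.5 = 0.063400…
Arc Ed = %ΔQ / %ΔP = (-810/9895) / (11/173.5) = -1.2911…

-1.29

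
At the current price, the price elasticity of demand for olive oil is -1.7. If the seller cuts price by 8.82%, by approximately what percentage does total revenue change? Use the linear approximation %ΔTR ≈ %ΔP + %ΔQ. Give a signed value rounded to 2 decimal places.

%ΔQ ≈ Ed × %ΔP = (-1.7) × (-8.82%) = +14.9940%
%ΔTR ≈ %ΔP + %ΔQ = (-8.82%) + (+14.9940%) = +6.1740%

+6.17%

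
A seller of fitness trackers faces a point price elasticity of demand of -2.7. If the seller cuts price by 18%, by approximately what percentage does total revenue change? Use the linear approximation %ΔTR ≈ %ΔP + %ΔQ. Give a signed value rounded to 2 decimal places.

+30.60%

%ΔQ ≈ Ed × %ΔP = (-2.7) × (-18%) = +48.6000%
%ΔTR ≈ %ΔP + %ΔQ = (-18%) + (+48.6000%) = +30.6000%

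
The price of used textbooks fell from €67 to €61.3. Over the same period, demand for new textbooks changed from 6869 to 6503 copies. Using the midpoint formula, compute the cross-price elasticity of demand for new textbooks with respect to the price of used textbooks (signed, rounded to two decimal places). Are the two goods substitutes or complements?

%ΔQ_{new textbooks} = (6503 − 6869)/avg = -366/6686 = -0.054741…
%ΔP_{used textbooks} = (61.3 − 67)/avg = -5.7/64.15 = -0.088854…
E_cross = (-366/6686) / (-5.7/64.15) = 0.6160…
E_cross > 0 ⇒ the goods are substitutes.

0.62; substitutes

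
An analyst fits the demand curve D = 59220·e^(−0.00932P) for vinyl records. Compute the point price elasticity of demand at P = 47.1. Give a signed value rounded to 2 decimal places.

dD/dP = −0.00932·D = -355.829. At P = 47.1, D = 38179.1.
Ed = (dD/dP)·(P/D) = (-355.829) × (47.1/38179.1) = -0.4389…

-0.44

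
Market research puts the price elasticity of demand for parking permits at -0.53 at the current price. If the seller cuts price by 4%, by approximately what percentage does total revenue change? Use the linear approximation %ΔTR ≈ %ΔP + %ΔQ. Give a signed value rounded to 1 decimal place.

%ΔQ ≈ Ed × %ΔP = (-0.53) × (-4%) = +2.1200%
%ΔTR ≈ %ΔP + %ΔQ = (-4%) + (+2.1200%) = -1.8800%

-1.9%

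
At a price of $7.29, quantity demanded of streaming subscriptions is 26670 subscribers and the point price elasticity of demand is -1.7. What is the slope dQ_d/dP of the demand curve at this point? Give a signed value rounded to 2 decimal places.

-6219.34

Ed = (dQ_d/dP)·(P/Q_d) ⇒ dQ_d/dP = Ed·Q_d/P = (-1.7)·26670/7.29 = -6219.3415…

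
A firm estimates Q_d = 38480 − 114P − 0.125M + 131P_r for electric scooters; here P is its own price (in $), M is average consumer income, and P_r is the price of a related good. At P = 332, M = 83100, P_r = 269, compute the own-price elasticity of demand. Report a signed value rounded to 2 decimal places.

At the given values, Q_d = 38480 − 114(332) − 0.125(83100) + 131(269) = 25483.5.
∂Q_d/∂P = −114.
E = (-114) × (332/25483.5) = -1.4851…

-1.49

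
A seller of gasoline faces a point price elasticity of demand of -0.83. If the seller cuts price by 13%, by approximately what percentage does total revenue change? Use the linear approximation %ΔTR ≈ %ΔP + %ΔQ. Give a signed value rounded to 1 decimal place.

-2.2%

%ΔQ ≈ Ed × %ΔP = (-0.83) × (-13%) = +10.7900%
%ΔTR ≈ %ΔP + %ΔQ = (-13%) + (+10.7900%) = -2.2100%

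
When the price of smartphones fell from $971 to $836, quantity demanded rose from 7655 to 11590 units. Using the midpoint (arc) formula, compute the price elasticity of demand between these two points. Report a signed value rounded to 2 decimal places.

%ΔQ = (11590 − 7655) / [(7655 + 11590)/2] = 3935/9622.5 = 0.408937…
%ΔP = (836 − 971) / [(971 + 836)/2] = -135/903.5 = -0.149418…
Arc Ed = %ΔQ / %ΔP = (3935/9622.5) / (-135/903.5) = -2.7368…

-2.74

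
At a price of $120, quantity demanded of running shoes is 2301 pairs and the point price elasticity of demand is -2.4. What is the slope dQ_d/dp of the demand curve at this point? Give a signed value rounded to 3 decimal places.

Ed = (dQ_d/dp)·(p/Q_d) ⇒ dQ_d/dp = Ed·Q_d/p = (-2.4)·2301/120 = -46.02

-46.020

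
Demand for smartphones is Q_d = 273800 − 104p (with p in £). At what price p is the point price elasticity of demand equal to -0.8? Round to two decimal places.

Ed = −104p/(273800 − 104p). Set this equal to -0.8:
104p = 0.8·(273800 − 104p) ⇒ 104p(1 + 0.8) = 0.8·273800
p = 0.8·273800 / (104·1.8) = 1170.0854…

1170.09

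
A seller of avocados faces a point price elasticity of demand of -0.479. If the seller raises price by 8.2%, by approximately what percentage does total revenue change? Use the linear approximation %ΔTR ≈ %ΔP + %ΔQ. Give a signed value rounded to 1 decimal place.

+4.3%

%ΔQ ≈ Ed × %ΔP = (-0.479) × (+8.2%) = -3.9278%
%ΔTR ≈ %ΔP + %ΔQ = (+8.2%) + (-3.9278%) = +4.2722%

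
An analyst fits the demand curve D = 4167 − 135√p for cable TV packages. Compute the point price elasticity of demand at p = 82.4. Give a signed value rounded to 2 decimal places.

-0.21

dD/dp = −135/(2√p) = -7.43601. At p = 82.4, D = 2941.54.
Ed = (dD/dp)·(p/D) = (-7.43601) × (82.4/2941.54) = -0.2083…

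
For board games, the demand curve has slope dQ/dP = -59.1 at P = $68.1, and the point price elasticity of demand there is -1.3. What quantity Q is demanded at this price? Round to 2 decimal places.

3095.93

Ed = (dQ/dP)·(P/Q) ⇒ Q = (dQ/dP)·P/Ed = (-59.1)·68.1/(-1.3) = 3095.9307…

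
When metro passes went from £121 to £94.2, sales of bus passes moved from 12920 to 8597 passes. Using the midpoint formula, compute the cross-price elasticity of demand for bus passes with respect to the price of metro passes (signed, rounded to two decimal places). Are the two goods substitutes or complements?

1.61; substitutes

%ΔQ_{bus passes} = (8597 − 12920)/avg = -4323/10758.5 = -0.401821…
%ΔP_{metro passes} = (94.2 − 121)/avg = -26.8/107.6 = -0.249070…
E_cross = (-4323/10758.5) / (-26.8/107.6) = 1.6132…
E_cross > 0 ⇒ the goods are substitutes.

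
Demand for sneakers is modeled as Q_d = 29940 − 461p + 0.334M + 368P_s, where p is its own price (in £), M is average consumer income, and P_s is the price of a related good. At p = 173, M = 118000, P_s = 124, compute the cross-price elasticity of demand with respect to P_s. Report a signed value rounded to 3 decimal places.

At the given values, Q_d = 29940 − 461(173) + 0.334(118000) + 368(124) = 35231.
∂Q_d/∂P_s = 368.
E = (368) × (124/35231) = 1.29522…

1.295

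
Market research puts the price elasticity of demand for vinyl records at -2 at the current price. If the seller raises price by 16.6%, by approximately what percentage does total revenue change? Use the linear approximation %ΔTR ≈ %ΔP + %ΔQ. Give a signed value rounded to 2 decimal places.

%ΔQ ≈ Ed × %ΔP = (-2) × (+16.6%) = -33.2000%
%ΔTR ≈ %ΔP + %ΔQ = (+16.6%) + (-33.2000%) = -16.6000%

-16.60%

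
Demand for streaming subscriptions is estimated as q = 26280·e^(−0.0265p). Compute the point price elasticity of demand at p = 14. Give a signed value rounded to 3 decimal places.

dq/dp = −0.0265·q = -480.56. At p = 14, q = 18134.4.
Ed = (dq/dp)·(p/q) = (-480.56) × (14/18134.4) = -0.371

-0.371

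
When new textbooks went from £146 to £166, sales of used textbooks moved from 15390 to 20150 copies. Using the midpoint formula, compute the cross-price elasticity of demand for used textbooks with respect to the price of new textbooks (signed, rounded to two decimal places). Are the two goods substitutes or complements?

%ΔQ_{used textbooks} = (20150 − 15390)/avg = 4760/17770 = 0.267867…
%ΔP_{new textbooks} = (166 − 146)/avg = 20/156 = 0.128205…
E_cross = (4760/17770) / (20/156) = 2.0893…
E_cross > 0 ⇒ the goods are substitutes.

2.09; substitutes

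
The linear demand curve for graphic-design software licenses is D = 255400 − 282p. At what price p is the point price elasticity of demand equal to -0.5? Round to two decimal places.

301.89

Ed = −282p/(255400 − 282p). Set this equal to -0.5:
282p = 0.5·(255400 − 282p) ⇒ 282p(1 + 0.5) = 0.5·255400
p = 0.5·255400 / (282·1.5) = 301.8912…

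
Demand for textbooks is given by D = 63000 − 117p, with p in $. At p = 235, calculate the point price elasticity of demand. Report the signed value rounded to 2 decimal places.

dD/dp = −117. At p = 235, D = 63000 − 117(235) = 35505.
Ed = (dD/dp)·(p/D) = −117 × (235/35505) = -0.7743…

-0.77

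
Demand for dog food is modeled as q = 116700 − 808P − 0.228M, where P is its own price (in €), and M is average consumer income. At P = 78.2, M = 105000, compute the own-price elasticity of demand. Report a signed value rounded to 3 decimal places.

At the given values, q = 116700 − 808(78.2) − 0.228(105000) = 29574.4.
∂q/∂P = −808.
E = (-808) × (78.2/29574.4) = -2.13649…

-2.136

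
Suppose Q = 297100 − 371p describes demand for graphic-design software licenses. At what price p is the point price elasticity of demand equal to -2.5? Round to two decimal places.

Ed = −371p/(297100 − 371p). Set this equal to -2.5:
371p = 2.5·(297100 − 371p) ⇒ 371p(1 + 2.5) = 2.5·297100
p = 2.5·297100 / (371·3.5) = 572.0061…

572.01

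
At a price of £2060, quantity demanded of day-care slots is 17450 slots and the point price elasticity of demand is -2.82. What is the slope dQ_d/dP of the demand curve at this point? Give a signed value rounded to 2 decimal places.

Ed = (dQ_d/dP)·(P/Q_d) ⇒ dQ_d/dP = Ed·Q_d/P = (-2.82)·17450/2060 = -23.8878…

-23.89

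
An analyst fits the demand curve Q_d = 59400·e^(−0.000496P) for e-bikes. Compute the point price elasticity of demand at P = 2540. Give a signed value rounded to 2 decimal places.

dQ_d/dP = −0.000496·Q_d = -8.35847. At P = 2540, Q_d = 16851.7.
Ed = (dQ_d/dP)·(P/Q_d) = (-8.35847) × (2540/16851.7) = -1.2598…

-1.26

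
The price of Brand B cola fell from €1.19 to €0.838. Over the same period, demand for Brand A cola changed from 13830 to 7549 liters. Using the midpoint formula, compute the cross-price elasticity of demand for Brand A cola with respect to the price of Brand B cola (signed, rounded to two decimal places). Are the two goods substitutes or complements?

1.69; substitutes

%ΔQ_{Brand A cola} = (7549 − 13830)/avg = -6281/10689.5 = -0.587585…
%ΔP_{Brand B cola} = (0.838 − 1.19)/avg = -0.352/1.014 = -0.347140…
E_cross = (-6281/10689.5) / (-0.352/1.014) = 1.6926…
E_cross > 0 ⇒ the goods are substitutes.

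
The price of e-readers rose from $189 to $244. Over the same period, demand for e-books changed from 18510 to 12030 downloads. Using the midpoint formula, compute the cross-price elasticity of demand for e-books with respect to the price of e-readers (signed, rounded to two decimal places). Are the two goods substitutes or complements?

%ΔQ_{e-books} = (12030 − 18510)/avg = -6480/15270 = -0.424361…
%ΔP_{e-readers} = (244 − 189)/avg = 55/216.5 = 0.254041…
E_cross = (-6480/15270) / (55/216.5) = -1.6704…
E_cross < 0 ⇒ the goods are complements.

-1.67; complements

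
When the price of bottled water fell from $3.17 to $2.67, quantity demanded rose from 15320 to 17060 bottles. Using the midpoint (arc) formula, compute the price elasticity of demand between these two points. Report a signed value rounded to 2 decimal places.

%ΔQ = (17060 − 15320) / [(15320 + 17060)/2] = 1740/16190 = 0.107473…
%ΔP = (2.67 − 3.17) / [(3.17 + 2.67)/2] = -0.5/2.92 = -0.171232…
Arc Ed = %ΔQ / %ΔP = (1740/16190) / (-0.5/2.92) = -0.6276…

-0.63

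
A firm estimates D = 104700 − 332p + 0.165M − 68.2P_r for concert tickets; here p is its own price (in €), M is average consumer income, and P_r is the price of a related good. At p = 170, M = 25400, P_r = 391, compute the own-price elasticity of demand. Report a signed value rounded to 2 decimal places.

At the given values, D = 104700 − 332(170) + 0.165(25400) − 68.2(391) = 25784.8.
∂D/∂p = −332.
E = (-332) × (170/25784.8) = -2.1888…

-2.19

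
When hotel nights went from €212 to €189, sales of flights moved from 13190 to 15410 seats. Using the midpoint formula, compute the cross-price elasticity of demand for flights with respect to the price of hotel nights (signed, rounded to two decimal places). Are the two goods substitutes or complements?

-1.35; complements

%ΔQ_{flights} = (15410 − 13190)/avg = 2220/14300 = 0.155244…
%ΔP_{hotel nights} = (189 − 212)/avg = -23/200.5 = -0.114713…
E_cross = (2220/14300) / (-23/200.5) = -1.3533…
E_cross < 0 ⇒ the goods are complements.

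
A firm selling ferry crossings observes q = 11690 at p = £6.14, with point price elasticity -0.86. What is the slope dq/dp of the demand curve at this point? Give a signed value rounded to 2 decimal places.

Ed = (dq/dp)·(p/q) ⇒ dq/dp = Ed·q/p = (-0.86)·11690/6.14 = -1637.3615…

-1637.36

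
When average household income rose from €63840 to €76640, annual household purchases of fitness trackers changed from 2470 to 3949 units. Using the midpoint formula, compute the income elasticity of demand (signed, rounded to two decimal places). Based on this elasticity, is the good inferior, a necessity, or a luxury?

2.53; luxury

%ΔQ = (3949 − 2470)/[( 2470 + 3949)/2] = 1479/3209.5 = 0.460819…
%ΔIncome = (76640 − 63840)/[( 63840 + 76640)/2] = 12800/70240 = 0.182232…
E_income = (1479/3209.5) / (12800/70240) = 2.5287…
E_income > 1 ⇒ normal good, luxury.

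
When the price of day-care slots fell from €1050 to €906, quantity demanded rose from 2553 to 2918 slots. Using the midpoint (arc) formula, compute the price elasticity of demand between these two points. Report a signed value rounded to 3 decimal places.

-0.906

%ΔQ = (2918 − 2553) / [(2553 + 2918)/2] = 365/2735.5 = 0.133430…
%ΔP = (906 − 1050) / [(1050 + 906)/2] = -144/978 = -0.147239…
Arc Ed = %ΔQ / %ΔP = (365/2735.5) / (-144/978) = -0.90621…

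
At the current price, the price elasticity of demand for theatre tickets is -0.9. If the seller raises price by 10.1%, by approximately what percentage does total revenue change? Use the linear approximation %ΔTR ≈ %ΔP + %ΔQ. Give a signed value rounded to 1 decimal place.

+1.0%

%ΔQ ≈ Ed × %ΔP = (-0.9) × (+10.1%) = -9.0900%
%ΔTR ≈ %ΔP + %ΔQ = (+10.1%) + (-9.0900%) = +1.0100%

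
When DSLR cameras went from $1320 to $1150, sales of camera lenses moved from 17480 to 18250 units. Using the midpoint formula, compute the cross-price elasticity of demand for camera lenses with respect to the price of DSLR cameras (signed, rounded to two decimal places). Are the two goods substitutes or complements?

%ΔQ_{camera lenses} = (18250 − 17480)/avg = 770/17865 = 0.043101…
%ΔP_{DSLR cameras} = (1150 − 1320)/avg = -170/1235 = -0.137651…
E_cross = (770/17865) / (-170/1235) = -0.3131…
E_cross < 0 ⇒ the goods are complements.

-0.31; complements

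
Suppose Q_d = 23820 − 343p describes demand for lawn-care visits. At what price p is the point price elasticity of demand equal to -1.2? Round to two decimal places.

37.88

Ed = −343p/(23820 − 343p). Set this equal to -1.2:
343p = 1.2·(23820 − 343p) ⇒ 343p(1 + 1.2) = 1.2·23820
p = 1.2·23820 / (343·2.2) = 37.8796…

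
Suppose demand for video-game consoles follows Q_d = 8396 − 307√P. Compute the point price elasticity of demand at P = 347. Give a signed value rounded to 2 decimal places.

-1.07

dQ_d/dP = −307/(2√P) = -8.24031. At P = 347, Q_d = 2677.22.
Ed = (dQ_d/dP)·(P/Q_d) = (-8.24031) × (347/2677.22) = -1.0680…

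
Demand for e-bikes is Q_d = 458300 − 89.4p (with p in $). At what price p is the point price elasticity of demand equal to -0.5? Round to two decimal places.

Ed = −89.4p/(458300 − 89.4p). Set this equal to -0.5:
89.4p = 0.5·(458300 − 89.4p) ⇒ 89.4p(1 + 0.5) = 0.5·458300
p = 0.5·458300 / (89.4·1.5) = 1708.7994…

1708.80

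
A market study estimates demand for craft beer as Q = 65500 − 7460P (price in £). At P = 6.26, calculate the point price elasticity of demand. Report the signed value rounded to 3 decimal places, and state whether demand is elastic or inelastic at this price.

-2.484; elastic

dQ/dP = −7460. At P = 6.26, Q = 65500 − 7460(6.26) = 18800.4.
Ed = (dQ/dP)·(P/Q) = −7460 × (6.26/18800.4) = -2.48396…
|Ed| = 2.484 > 1, so demand is elastic.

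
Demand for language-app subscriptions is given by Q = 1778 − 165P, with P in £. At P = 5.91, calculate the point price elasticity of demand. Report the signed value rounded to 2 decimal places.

-1.21

dQ/dP = −165. At P = 5.91, Q = 1778 − 165(5.91) = 802.85.
Ed = (dQ/dP)·(P/Q) = −165 × (5.91/802.85) = -1.2146…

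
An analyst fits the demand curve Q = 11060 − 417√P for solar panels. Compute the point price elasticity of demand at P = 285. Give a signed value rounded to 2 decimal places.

dQ/dP = −417/(2√P) = -12.3505. At P = 285, Q = 4020.23.
Ed = (dQ/dP)·(P/Q) = (-12.3505) × (285/4020.23) = -0.8755…

-0.88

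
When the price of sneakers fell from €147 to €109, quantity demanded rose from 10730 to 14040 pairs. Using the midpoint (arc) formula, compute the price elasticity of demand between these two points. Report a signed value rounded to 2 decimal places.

%ΔQ = (14040 − 10730) / [(10730 + 14040)/2] = 3310/12385 = 0.267258…
%ΔP = (109 − 147) / [(147 + 109)/2] = -38/128 = -0.296875
Arc Ed = %ΔQ / %ΔP = (3310/12385) / (-38/128) = -0.9002…

-0.90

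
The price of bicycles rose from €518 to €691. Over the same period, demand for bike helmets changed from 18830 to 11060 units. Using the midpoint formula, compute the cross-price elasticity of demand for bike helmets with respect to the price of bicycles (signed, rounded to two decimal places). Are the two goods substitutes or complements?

-1.82; complements

%ΔQ_{bike helmets} = (11060 − 18830)/avg = -7770/14945 = -0.519906…
%ΔP_{bicycles} = (691 − 518)/avg = 173/604.5 = 0.286186…
E_cross = (-7770/14945) / (173/604.5) = -1.8166…
E_cross < 0 ⇒ the goods are complements.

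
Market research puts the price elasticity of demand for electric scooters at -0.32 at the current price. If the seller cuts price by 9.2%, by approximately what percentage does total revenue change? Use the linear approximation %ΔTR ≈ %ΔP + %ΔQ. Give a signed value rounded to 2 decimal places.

%ΔQ ≈ Ed × %ΔP = (-0.32) × (-9.2%) = +2.9440%
%ΔTR ≈ %ΔP + %ΔQ = (-9.2%) + (+2.9440%) = -6.2560%

-6.26%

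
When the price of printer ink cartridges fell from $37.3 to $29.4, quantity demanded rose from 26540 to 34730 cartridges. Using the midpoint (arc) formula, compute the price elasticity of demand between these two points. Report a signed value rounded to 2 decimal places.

%ΔQ = (34730 − 26540) / [(26540 + 34730)/2] = 8190/30635 = 0.267341…
%ΔP = (29.4 − 37.3) / [(37.3 + 29.4)/2] = -7.9/33.35 = -0.236881…
Arc Ed = %ΔQ / %ΔP = (8190/30635) / (-7.9/33.35) = -1.1285…

-1.13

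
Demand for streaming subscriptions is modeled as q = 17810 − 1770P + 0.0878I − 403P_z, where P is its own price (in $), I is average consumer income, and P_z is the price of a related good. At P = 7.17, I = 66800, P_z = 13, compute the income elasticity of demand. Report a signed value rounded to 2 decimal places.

1.02

At the given values, q = 17810 − 1770(7.17) + 0.0878(66800) − 403(13) = 5745.14.
∂q/∂I = 0.0878.
E = (0.0878) × (66800/5745.14) = 1.0208…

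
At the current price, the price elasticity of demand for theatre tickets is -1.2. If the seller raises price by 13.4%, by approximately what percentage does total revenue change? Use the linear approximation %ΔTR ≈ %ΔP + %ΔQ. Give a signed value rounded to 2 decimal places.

-2.68%

%ΔQ ≈ Ed × %ΔP = (-1.2) × (+13.4%) = -16.0800%
%ΔTR ≈ %ΔP + %ΔQ = (+13.4%) + (-16.0800%) = -2.6800%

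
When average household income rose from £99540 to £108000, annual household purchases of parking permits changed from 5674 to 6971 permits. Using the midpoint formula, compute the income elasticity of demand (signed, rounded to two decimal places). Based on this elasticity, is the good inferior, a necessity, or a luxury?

%ΔQ = (6971 − 5674)/[( 5674 + 6971)/2] = 1297/6322.5 = 0.205140…
%ΔIncome = (108000 − 99540)/[( 99540 + 108000)/2] = 8460/103770 = 0.081526…
E_income = (1297/6322.5) / (8460/103770) = 2.5162…
E_income > 1 ⇒ normal good, luxury.

2.52; luxury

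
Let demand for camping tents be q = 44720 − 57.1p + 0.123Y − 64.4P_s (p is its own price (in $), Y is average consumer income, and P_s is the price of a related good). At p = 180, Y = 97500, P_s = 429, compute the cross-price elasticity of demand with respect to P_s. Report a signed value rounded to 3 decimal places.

At the given values, q = 44720 − 57.1(180) + 0.123(97500) − 64.4(429) = 18806.9.
∂q/∂P_s = -64.4.
E = (-64.4) × (429/18806.9) = -1.46901…

-1.469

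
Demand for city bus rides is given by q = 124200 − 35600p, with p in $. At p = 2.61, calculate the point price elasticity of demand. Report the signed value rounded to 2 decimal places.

dq/dp = −35600. At p = 2.61, q = 124200 − 35600(2.61) = 31284.
Ed = (dq/dp)·(p/q) = −35600 × (2.61/31284) = -2.9700…

-2.97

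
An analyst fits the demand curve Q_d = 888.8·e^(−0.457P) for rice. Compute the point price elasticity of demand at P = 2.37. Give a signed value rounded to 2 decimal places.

-1.08

dQ_d/dP = −0.457·Q_d = -137.512. At P = 2.37, Q_d = 300.901.
Ed = (dQ_d/dP)·(P/Q_d) = (-137.512) × (2.37/300.901) = -1.0830…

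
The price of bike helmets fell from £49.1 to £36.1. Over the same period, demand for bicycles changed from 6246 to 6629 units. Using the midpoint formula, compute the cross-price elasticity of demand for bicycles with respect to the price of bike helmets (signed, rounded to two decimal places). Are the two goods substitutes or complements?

%ΔQ_{bicycles} = (6629 − 6246)/avg = 383/6437.5 = 0.059495…
%ΔP_{bike helmets} = (36.1 − 49.1)/avg = -13/42.6 = -0.305164…
E_cross = (383/6437.5) / (-13/42.6) = -0.1949…
E_cross < 0 ⇒ the goods are complements.

-0.19; complements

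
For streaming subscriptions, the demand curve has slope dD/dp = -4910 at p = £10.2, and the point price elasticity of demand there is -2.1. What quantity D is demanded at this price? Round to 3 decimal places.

23848.571

Ed = (dD/dp)·(p/D) ⇒ D = (dD/dp)·p/Ed = (-4910)·10.2/(-2.1) = 23848.57142…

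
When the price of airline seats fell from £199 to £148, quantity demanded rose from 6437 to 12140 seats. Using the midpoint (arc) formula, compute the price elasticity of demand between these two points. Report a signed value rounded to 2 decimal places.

-2.09

%ΔQ = (12140 − 6437) / [(6437 + 12140)/2] = 5703/9288.5 = 0.613985…
%ΔP = (148 − 199) / [(199 + 148)/2] = -51/173.5 = -0.293948…
Arc Ed = %ΔQ / %ΔP = (5703/9288.5) / (-51/173.5) = -2.0887…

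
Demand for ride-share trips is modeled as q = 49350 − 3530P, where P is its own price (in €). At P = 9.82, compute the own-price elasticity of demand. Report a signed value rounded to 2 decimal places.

-2.36

At the given values, q = 49350 − 3530(9.82) = 14685.4.
∂q/∂P = −3530.
E = (-3530) × (9.82/14685.4) = -2.3604…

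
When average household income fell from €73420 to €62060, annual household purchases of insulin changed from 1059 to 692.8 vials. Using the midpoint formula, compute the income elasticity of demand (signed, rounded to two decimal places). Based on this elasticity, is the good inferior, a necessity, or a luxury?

2.49; luxury

%ΔQ = (692.8 − 1059)/[( 1059 + 692.8)/2] = -366.2/875.9 = -0.418084…
%ΔIncome = (62060 − 73420)/[( 73420 + 62060)/2] = -11360/67740 = -0.167700…
E_income = (-366.2/875.9) / (-11360/67740) = 2.4930…
E_income > 1 ⇒ normal good, luxury.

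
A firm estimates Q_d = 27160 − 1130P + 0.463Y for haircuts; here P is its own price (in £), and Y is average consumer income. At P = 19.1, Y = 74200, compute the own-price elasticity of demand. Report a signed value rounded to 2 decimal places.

At the given values, Q_d = 27160 − 1130(19.1) + 0.463(74200) = 39931.6.
∂Q_d/∂P = −1130.
E = (-1130) × (19.1/39931.6) = -0.5404…

-0.54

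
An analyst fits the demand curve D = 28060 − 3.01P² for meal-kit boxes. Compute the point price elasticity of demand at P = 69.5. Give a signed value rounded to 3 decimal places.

-2.151

dD/dP = −2·3.01·P = -418.39. At P = 69.5, D = 13520.9475.
Ed = (dD/dP)·(P/D) = (-418.39) × (69.5/13520.9475) = -2.15059…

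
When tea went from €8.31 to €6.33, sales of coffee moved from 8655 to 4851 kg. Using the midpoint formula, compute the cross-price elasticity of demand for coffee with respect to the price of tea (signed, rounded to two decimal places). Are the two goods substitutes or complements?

%ΔQ_{coffee} = (4851 − 8655)/avg = -3804/6753 = -0.563305…
%ΔP_{tea} = (6.33 − 8.31)/avg = -1.98/7.32 = -0.270491…
E_cross = (-3804/6753) / (-1.98/7.32) = 2.0825…
E_cross > 0 ⇒ the goods are substitutes.

2.08; substitutes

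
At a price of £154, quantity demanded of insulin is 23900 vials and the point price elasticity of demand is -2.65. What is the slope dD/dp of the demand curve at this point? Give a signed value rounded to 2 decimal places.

-411.27

Ed = (dD/dp)·(p/D) ⇒ dD/dp = Ed·D/p = (-2.65)·23900/154 = -411.2662…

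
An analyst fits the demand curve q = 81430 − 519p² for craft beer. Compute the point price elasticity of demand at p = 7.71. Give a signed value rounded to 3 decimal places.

dq/dp = −2·519·p = -8002.98. At p = 7.71, q = 50578.5121.
Ed = (dq/dp)·(p/q) = (-8002.98) × (7.71/50578.5121) = -1.21994…

-1.220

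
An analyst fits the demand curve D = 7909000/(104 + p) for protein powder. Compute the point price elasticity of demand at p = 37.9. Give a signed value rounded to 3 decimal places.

dD/dp = −7909000/(104 + p)² = -392.787. At p = 37.9, D = 55736.4.
Ed = (dD/dp)·(p/D) = (-392.787) × (37.9/55736.4) = -0.26708…

-0.267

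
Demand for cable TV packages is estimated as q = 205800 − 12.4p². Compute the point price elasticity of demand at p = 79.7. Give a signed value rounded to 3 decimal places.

dq/dp = −2·12.4·p = -1976.56. At p = 79.7, q = 127034.084.
Ed = (dq/dp)·(p/q) = (-1976.56) × (79.7/127034.084) = -1.24007…

-1.240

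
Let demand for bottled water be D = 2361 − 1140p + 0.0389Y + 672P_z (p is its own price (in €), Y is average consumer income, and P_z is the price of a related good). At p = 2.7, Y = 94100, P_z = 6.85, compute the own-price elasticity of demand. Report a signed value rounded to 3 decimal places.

-0.408

At the given values, D = 2361 − 1140(2.7) + 0.0389(94100) + 672(6.85) = 7546.69.
∂D/∂p = −1140.
E = (-1140) × (2.7/7546.69) = -0.40786…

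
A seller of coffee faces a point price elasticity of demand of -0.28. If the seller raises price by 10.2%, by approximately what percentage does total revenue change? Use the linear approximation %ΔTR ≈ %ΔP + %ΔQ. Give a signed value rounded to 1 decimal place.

%ΔQ ≈ Ed × %ΔP = (-0.28) × (+10.2%) = -2.8560%
%ΔTR ≈ %ΔP + %ΔQ = (+10.2%) + (-2.8560%) = +7.3440%

+7.3%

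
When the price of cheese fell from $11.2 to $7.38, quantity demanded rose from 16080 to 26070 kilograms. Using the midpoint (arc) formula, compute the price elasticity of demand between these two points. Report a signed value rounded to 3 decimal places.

%ΔQ = (26070 − 16080) / [(16080 + 26070)/2] = 9990/21075 = 0.474021…
%ΔP = (7.38 − 11.2) / [(11.2 + 7.38)/2] = -3.82/9.29 = -0.411194…
Arc Ed = %ΔQ / %ΔP = (9990/21075) / (-3.82/9.29) = -1.15279…

-1.153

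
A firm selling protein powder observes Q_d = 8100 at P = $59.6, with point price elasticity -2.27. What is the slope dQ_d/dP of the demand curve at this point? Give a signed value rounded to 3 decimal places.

Ed = (dQ_d/dP)·(P/Q_d) ⇒ dQ_d/dP = Ed·Q_d/P = (-2.27)·8100/59.6 = -308.50671…

-308.507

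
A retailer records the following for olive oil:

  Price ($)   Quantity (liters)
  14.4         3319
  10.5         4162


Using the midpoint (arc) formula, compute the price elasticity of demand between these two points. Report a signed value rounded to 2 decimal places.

%ΔQ = (4162 − 3319) / [(3319 + 4162)/2] = 843/3740.5 = 0.225370…
%ΔP = (10.5 − 14.4) / [(14.4 + 10.5)/2] = -3.9/12.45 = -0.313253…
Arc Ed = %ΔQ / %ΔP = (843/3740.5) / (-3.9/12.45) = -0.7194…

-0.72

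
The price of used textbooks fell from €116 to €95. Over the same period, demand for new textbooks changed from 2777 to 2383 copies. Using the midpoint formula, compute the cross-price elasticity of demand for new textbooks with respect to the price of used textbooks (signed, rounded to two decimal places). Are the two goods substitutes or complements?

0.77; substitutes

%ΔQ_{new textbooks} = (2383 − 2777)/avg = -394/2580 = -0.152713…
%ΔP_{used textbooks} = (95 − 116)/avg = -21/105.5 = -0.199052…
E_cross = (-394/2580) / (-21/105.5) = 0.7672…
E_cross > 0 ⇒ the goods are substitutes.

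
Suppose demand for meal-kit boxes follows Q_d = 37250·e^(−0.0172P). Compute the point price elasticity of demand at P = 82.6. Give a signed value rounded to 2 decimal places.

-1.42

dQ_d/dP = −0.0172·Q_d = -154.755. At P = 82.6, Q_d = 8997.37.
Ed = (dQ_d/dP)·(P/Q_d) = (-154.755) × (82.6/8997.37) = -1.4207…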